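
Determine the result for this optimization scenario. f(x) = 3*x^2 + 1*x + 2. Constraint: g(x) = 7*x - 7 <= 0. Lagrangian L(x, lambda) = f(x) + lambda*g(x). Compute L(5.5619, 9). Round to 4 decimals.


Step 1: Evaluate f(x).
f(5.5619) = 3*5.5619^2 + 1*5.5619 + 2 = 100.3661
Step 2: Evaluate g(x).
g(5.5619) = 7*5.5619 - 7 = 31.9333
Step 3: Compute Lagrangian.
L = 100.3661 + 9*31.9333 = 387.7658


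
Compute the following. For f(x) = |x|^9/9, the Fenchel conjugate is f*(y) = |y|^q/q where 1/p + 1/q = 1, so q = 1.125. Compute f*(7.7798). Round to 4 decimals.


The conjugate exponent q satisfies 1/p + 1/q = 1.
p = 9, so q = 9/(9 - 1) = 1.125
|y|^q = 7.7798^1.125 = 10.054
f*(7.7798) = 10.054 / 1.125 = 8.9369


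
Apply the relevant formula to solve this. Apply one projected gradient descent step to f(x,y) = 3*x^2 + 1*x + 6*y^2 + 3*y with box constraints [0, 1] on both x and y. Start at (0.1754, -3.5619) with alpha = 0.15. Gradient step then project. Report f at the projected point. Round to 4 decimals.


Step 1: Compute gradient at (0.1754, -3.5619).
grad_x = 2*3*0.1754 + 1 = 2.0524
grad_y = 2*6*-3.5619 + 3 = -39.7428
Step 2: Gradient step.
x_raw = 0.1754 - 0.15*2.0524 = -0.1325
y_raw = -3.5619 - 0.15*-39.7428 = 2.3995
Step 3: Project onto [0, 1].
x_proj = clip(-0.1325) = 0.0
y_proj = clip(2.3995) = 1.0
Step 4: Evaluate f.
f(0.0, 1.0) = 9.0


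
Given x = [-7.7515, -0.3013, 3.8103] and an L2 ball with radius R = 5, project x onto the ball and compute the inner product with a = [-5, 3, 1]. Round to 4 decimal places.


Step 1: Compute ||x|| (intermediates to 6 decimals).
||x|| = sqrt((-7.7515)^2 + (-0.3013)^2 + 3.8103^2) = 8.642622
Step 2: Project.
Since ||x|| > R, scale = R/||x|| = 5/8.642622 = 0.578528, proj(x) = scale * x
proj(x) = [-4.48446, -0.17431, 2.204365]
Step 3: Dot product.
a^T * proj(x) = -5*(-4.48446) + 3*(-0.17431) + 1*2.204365 = 24.1037


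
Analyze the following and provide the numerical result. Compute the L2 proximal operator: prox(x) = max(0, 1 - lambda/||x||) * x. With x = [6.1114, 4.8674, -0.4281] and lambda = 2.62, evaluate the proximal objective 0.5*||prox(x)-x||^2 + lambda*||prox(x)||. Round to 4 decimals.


Step 1: Compute ||x||.
||x|| = 7.8246
Step 2: Compute scaling factor.
scale = max(0, 1 - 2.62/7.8246) = 0.6652
Step 3: prox(x) = [4.065, 3.2376, -0.2848]
||prox(x)|| = 5.2046
Step 4: Proximal objective.
0.5*||prox-x||^2 = 3.4322
lambda*||prox|| = 13.6361
Total = 17.0682


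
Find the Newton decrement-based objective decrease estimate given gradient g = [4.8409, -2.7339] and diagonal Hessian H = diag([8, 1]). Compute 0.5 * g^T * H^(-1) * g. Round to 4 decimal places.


Step 1: H is diagonal, so H^(-1) * g = [0.6051, -2.7339].
Step 2: g^T H^(-1) g = sum_i g_i^2 / H_ii
  = (4.8409)^2/8 + (-2.7339)^2/1
  = 2.9293 + 7.4742 = 10.4035
Step 3: Objective decrease = 0.5 * g^T H^(-1) g = 5.2017


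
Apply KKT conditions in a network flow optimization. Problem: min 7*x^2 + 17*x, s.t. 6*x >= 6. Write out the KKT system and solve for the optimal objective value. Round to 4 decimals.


Step 1: Try lambda = 0 (constraint inactive).
x_unc = -17/(2*7) = -1.2143
Check: 6*-1.2143 = -7.2858 < 6 -- violated!
Step 2: Constraint must be active: 6*x = 6
x* = 6/6 = 1.0
lambda = (2*7*1.0 + 17)/6 = 5.1667
Step 3: Compute optimal value.
f(x*) = 7*1.0^2 + 17*1.0 = 24.0


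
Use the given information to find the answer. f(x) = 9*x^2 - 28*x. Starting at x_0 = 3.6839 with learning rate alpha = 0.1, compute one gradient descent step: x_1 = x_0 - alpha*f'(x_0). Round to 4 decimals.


We compute the gradient at x_0 and apply the update.
f'(x) = 18*x - 28
f'(3.6839) = 18*3.6839 - 28 = 38.3102
x_1 = 3.6839 - 0.1*38.3102 = -0.1471


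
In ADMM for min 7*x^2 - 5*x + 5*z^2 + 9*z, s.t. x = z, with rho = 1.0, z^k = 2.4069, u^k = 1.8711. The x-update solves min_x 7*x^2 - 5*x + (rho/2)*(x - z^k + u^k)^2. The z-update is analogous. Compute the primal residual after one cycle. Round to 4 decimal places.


ADMM iteration with rho = 1.0, z^k = 2.4069, u^k = 1.8711
Step 1: x-update.
Minimize 7*x^2 - 5*x + (1.0/2)*(x - 2.4069 + 1.8711)^2
FOC: (2*7 + 1.0)*x = 5 + 1.0*(2.4069 - 1.8711)
x^{k+1} = 0.3691
Step 2: z-update.
Minimize 5*z^2 + 9*z + (1.0/2)*(0.3691 - z + 1.8711)^2
FOC: (2*5 + 1.0)*z = -9 + 1.0*(0.3691 + 1.8711)
z^{k+1} = -0.6145
Step 3: u-update.
u^{k+1} = 1.8711 + 0.3691 + 0.6145 = 2.8547
Step 4: Primal residual = |0.3691 + 0.6145| = 0.9836


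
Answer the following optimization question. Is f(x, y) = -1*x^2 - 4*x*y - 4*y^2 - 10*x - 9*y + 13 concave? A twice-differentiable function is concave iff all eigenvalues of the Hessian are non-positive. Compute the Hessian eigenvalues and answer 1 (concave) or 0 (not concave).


The Hessian of f(x,y) = -1*x^2 - 4*x*y - 4*y^2 - 10*x - 9*y + 13 is:
H = [[-2, -4], [-4, -8]]
Trace = -2 - 8 = -10
Determinant = -2*-8 - (-4)^2 = 0
Discriminant = (-10)^2 - 4*0 = 100.0
Eigenvalues: lambda_1 = -10.0, lambda_2 = 0.0
The function is concave.

1


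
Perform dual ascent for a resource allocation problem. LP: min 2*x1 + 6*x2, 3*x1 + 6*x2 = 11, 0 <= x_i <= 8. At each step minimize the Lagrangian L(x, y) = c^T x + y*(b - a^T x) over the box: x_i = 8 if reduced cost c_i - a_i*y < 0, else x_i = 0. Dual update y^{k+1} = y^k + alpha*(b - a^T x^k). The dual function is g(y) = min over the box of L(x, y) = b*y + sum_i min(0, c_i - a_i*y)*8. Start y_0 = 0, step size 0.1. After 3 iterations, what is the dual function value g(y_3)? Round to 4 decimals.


Dual ascent for LP: min 2*x1 + 6*x2, 3*x1 + 6*x2 = 11, 0 <= x_i <= 8
Step 1: y^k = 0.0, reduced costs: (2.0, 6.0)
  x^k = (0.0, 0.0), subgradient = b - a^T x = 11.0
  y^{k+1} = 0.0 + 0.1*11.0 = 1.1
Step 2: y^k = 1.1, reduced costs: (-1.3, -0.6)
  x^k = (8.0, 8.0), subgradient = b - a^T x = -61.0
  y^{k+1} = 1.1 + 0.1*-61.0 = -5.0
Step 3: y^k = -5.0, reduced costs: (17.0, 36.0)
  x^k = (0.0, 0.0), subgradient = b - a^T x = 11.0
  y^{k+1} = -5.0 + 0.1*11.0 = -3.9
Dual objective at y_3 = -3.9: reduced costs (13.7, 29.4), box minimizer x = (0.0, 0.0)
g(y_3) = b*y + (c1 - a1*y)*x1 + (c2 - a2*y)*x2 = 11*(-3.9) + 13.7*0.0 + 29.4*0.0 = -42.9 + 0.0 + 0.0 = -42.9


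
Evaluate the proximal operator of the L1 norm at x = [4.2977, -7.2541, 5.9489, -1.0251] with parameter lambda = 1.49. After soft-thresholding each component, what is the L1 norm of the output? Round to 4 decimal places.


Soft-thresholding with lambda = 1.49:
prox(4.2977) = sign(4.2977)*max(|4.2977| - 1.49, 0) = 2.8077
prox(-7.2541) = sign(-7.2541)*max(|-7.2541| - 1.49, 0) = -5.7641
prox(5.9489) = sign(5.9489)*max(|5.9489| - 1.49, 0) = 4.4589
prox(-1.0251) = sign(-1.0251)*max(|-1.0251| - 1.49, 0) = 0.0
prox(x) = [2.8077, -5.7641, 4.4589, 0.0]
||prox(x)||_1 = 2.8077 + 5.7641 + 4.4589 + 0.0 = 13.0307


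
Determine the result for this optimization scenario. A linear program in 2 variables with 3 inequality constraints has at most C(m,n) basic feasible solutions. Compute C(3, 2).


Each vertex corresponds to some choice of n active constraints out of m, so the number of vertices is at most C(m, n) = m! / (n!(m-n)!).
m = 3, n = 2
Numerator: 3 * 2
Denominator: 2! = 2
C(3, 2) = 3


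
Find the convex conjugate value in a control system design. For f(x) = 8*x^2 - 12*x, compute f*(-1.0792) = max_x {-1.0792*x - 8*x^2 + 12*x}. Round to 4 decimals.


f*(y) = sup_x {y*x - a*x^2 - b*x} = sup_x {(y-b)*x - a*x^2}
FOC: (y - b) - 2a*x = 0 => x* = (y - b)/(2a)
x* = (-1.0792 + 12)/(2*8) = 0.6826
f*(-1.0792) = (y-b)^2/(4a) = (-1.0792 + 12)^2/(4*8)
= 119.2639/32 = 3.727


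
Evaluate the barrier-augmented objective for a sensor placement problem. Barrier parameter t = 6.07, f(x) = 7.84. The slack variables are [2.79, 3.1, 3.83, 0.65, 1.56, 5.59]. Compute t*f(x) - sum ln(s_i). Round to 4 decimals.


Step 1: Compute log-barrier.
ln values: [1.026, 1.1314, 1.3429, -0.4308, 0.4447, 1.721]
phi = -(1.026 + 1.1314 + 1.3429 - 0.4308 + 0.4447 + 1.721) = -5.2352
Step 2: Compute augmented objective.
t*f(x) = 6.07*7.84 = 47.5888
Total = 47.5888 - 5.2352 = 42.3536


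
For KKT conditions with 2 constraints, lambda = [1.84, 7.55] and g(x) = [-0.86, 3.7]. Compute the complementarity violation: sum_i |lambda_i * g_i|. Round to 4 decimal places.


KKT complementary slackness check:
lambda_1 * g_1 = 1.84 * -0.86 = -1.5824
lambda_2 * g_2 = 7.55 * 3.7 = 27.935
Total violation = 1.5824 + 27.935 = 29.5174


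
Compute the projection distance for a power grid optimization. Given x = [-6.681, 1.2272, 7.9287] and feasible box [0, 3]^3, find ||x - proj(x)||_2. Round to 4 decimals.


Project each component onto [0, 3].
clip(-6.681) = 0.0, clip(1.2272) = 1.2272, clip(7.9287) = 3.0
Projection = [0.0, 1.2272, 3.0]
Squared diffs: [44.6358, 0.0, 24.2921]
Distance = sqrt(68.9279) = 8.3023


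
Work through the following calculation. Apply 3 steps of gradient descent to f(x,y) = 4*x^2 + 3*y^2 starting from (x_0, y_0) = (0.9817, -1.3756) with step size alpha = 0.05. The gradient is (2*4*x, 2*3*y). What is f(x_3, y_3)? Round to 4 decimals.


Gradient descent on f(x,y) = 4*x^2 + 3*y^2.
Starting point: (0.9817, -1.3756), alpha = 0.05
Step 1: grad_x = 2*4*0.9817 = 7.8536, grad_y = 2*3*-1.3756 = -8.2536
  x_1 = 0.9817 - 0.05*7.8536 = 0.589
  y_1 = -1.3756 - 0.05*-8.2536 = -0.9629
Step 2: grad_x = 2*4*0.589 = 4.7122, grad_y = 2*3*-0.9629 = -5.7775
  x_2 = 0.589 - 0.05*4.7122 = 0.3534
  y_2 = -0.9629 - 0.05*-5.7775 = -0.674
Step 3: grad_x = 2*4*0.3534 = 2.8273, grad_y = 2*3*-0.674 = -4.0443
  x_3 = 0.3534 - 0.05*2.8273 = 0.212
  y_3 = -0.674 - 0.05*-4.0443 = -0.4718
f(0.212, -0.4718) = 4*0.212^2 + 3*(-0.4718)^2 = 0.8477


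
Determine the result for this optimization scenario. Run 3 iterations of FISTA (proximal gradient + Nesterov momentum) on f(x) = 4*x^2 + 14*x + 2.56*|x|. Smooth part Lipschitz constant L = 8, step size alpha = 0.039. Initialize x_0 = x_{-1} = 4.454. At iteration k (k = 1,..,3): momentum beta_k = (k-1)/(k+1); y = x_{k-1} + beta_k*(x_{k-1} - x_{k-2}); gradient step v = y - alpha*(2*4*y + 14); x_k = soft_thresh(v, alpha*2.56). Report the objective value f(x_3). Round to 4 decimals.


FISTA on f(x) = 4*x^2 + 14*x + 2.56*|x|
L = 8, alpha = 0.039
Iteration 1: beta = 0.0, y = 4.454 + 0.0*(4.454 - 4.454) = 4.454
  grad(y) = 49.632, v = y - alpha*grad = 2.5184
  prox(v) = soft_thresh(2.5184, 0.0998) = 2.4185
Iteration 2: beta = 0.3333, y = 2.4185 + 0.3333*(2.4185 - 4.454) = 1.74
  grad(y) = 27.9201, v = y - alpha*grad = 0.6511
  prox(v) = soft_thresh(0.6511, 0.0998) = 0.5513
Iteration 3: beta = 0.5, y = 0.5513 + 0.5*(0.5513 - 2.4185) = -0.3823
  grad(y) = 10.9414, v = y - alpha*grad = -0.809
  prox(v) = soft_thresh(-0.809, 0.0998) = -0.7092
f(x_3) = 4*(-0.7092)^2 + 14*(-0.7092) + 2.56*|-0.7092| = -6.1014


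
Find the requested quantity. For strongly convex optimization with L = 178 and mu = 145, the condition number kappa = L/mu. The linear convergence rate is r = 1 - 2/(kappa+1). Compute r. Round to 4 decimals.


Step 1: Compute the condition number.
kappa = L/mu = 178/145 = 1.2276
Step 2: Compute the convergence rate.
r = 1 - 2/(kappa + 1) = 1 - 2*mu/(L + mu) = (L - mu)/(L + mu) = 33/323 = 0.1022


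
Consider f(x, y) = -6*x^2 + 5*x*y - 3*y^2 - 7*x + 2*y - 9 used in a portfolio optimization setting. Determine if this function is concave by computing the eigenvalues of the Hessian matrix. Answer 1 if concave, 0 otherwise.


The Hessian of f(x,y) = -6*x^2 + 5*x*y - 3*y^2 - 7*x + 2*y - 9 is:
H = [[-12, 5], [5, -6]]
Trace = -12 - 6 = -18
Determinant = -12*-6 - (5)^2 = 47
Discriminant = (-18)^2 - 4*47 = 136.0
Eigenvalues: lambda_1 = -14.831, lambda_2 = -3.169
The function is concave.

1


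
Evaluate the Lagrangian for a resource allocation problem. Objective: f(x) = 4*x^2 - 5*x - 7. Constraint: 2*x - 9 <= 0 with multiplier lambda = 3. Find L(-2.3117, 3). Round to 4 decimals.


Step 1: Evaluate f(x).
f(-2.3117) = 4*(-2.3117)^2 - 5*(-2.3117) - 7 = 25.9343
Step 2: Evaluate g(x).
g(-2.3117) = 2*-2.3117 - 9 = -13.6234
Step 3: Compute Lagrangian.
L = 25.9343 + 3*-13.6234 = -14.9359


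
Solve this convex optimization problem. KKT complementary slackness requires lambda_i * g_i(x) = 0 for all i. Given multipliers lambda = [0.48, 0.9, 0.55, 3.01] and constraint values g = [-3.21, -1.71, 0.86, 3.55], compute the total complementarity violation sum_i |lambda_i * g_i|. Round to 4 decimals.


KKT complementary slackness check:
lambda_1 * g_1 = 0.48 * -3.21 = -1.5408
lambda_2 * g_2 = 0.9 * -1.71 = -1.539
lambda_3 * g_3 = 0.55 * 0.86 = 0.473
lambda_4 * g_4 = 3.01 * 3.55 = 10.6855
Total violation = 1.5408 + 1.539 + 0.473 + 10.6855 = 14.2383


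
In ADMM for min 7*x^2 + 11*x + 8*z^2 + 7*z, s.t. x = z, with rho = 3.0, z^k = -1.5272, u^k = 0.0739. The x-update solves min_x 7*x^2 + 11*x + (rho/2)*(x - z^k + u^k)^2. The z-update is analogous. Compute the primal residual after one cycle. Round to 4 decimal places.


ADMM iteration with rho = 3.0, z^k = -1.5272, u^k = 0.0739
Step 1: x-update.
Minimize 7*x^2 + 11*x + (3.0/2)*(x + 1.5272 + 0.0739)^2
FOC: (2*7 + 3.0)*x = -11 + 3.0*(-1.5272 - 0.0739)
x^{k+1} = -0.9296
Step 2: z-update.
Minimize 8*z^2 + 7*z + (3.0/2)*(-0.9296 - z + 0.0739)^2
FOC: (2*8 + 3.0)*z = -7 + 3.0*(-0.9296 + 0.0739)
z^{k+1} = -0.5035
Step 3: u-update.
u^{k+1} = 0.0739 - 0.9296 + 0.5035 = -0.3522
Step 4: Primal residual = |-0.9296 + 0.5035| = 0.4261


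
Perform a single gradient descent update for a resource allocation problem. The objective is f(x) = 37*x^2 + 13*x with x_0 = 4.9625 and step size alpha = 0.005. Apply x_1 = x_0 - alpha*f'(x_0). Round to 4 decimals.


We compute the gradient at x_0 and apply the update.
f'(x) = 74*x + 13
f'(4.9625) = 74*4.9625 + 13 = 380.225
x_1 = 4.9625 - 0.005*380.225 = 3.0614


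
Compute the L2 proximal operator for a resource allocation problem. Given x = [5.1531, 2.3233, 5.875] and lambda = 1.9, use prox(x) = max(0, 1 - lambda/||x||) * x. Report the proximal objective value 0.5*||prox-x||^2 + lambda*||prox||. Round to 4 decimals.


Step 1: Compute ||x||.
||x|| = 8.1528
Step 2: Compute scaling factor.
scale = max(0, 1 - 1.9/8.1528) = 0.767
Step 3: prox(x) = [3.9522, 1.7819, 4.5058]
||prox(x)|| = 6.2528
Step 4: Proximal objective.
0.5*||prox-x||^2 = 1.805
lambda*||prox|| = 11.8803
Total = 13.6853


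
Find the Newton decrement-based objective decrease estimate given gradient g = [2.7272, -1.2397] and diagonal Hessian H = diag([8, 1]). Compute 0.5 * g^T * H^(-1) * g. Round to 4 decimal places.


Step 1: H is diagonal, so H^(-1) * g = [0.3409, -1.2397].
Step 2: g^T H^(-1) g = sum_i g_i^2 / H_ii
  = (2.7272)^2/8 + (-1.2397)^2/1
  = 0.9297 + 1.5369 = 2.4666
Step 3: Objective decrease = 0.5 * g^T H^(-1) g = 1.2333


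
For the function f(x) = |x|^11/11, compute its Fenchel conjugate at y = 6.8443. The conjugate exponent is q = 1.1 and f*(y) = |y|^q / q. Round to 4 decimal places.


The conjugate exponent q satisfies 1/p + 1/q = 1.
p = 11, so q = 11/(11 - 1) = 1.1
|y|^q = 6.8443^1.1 = 8.2959
f*(6.8443) = 8.2959 / 1.1 = 7.5417


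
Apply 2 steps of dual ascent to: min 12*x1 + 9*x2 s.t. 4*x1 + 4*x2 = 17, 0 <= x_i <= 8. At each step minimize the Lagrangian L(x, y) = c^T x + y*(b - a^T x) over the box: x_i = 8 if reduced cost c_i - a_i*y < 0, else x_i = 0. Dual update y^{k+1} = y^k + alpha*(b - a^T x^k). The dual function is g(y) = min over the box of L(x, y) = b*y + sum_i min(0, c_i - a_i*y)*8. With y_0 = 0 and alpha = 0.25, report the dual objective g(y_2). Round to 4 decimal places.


Dual ascent for LP: min 12*x1 + 9*x2, 4*x1 + 4*x2 = 17, 0 <= x_i <= 8
Step 1: y^k = 0.0, reduced costs: (12.0, 9.0)
  x^k = (0.0, 0.0), subgradient = b - a^T x = 17.0
  y^{k+1} = 0.0 + 0.25*17.0 = 4.25
Step 2: y^k = 4.25, reduced costs: (-5.0, -8.0)
  x^k = (8.0, 8.0), subgradient = b - a^T x = -47.0
  y^{k+1} = 4.25 + 0.25*-47.0 = -7.5
Dual objective at y_2 = -7.5: reduced costs (42.0, 39.0), box minimizer x = (0.0, 0.0)
g(y_2) = b*y + (c1 - a1*y)*x1 + (c2 - a2*y)*x2 = 17*(-7.5) + 42.0*0.0 + 39.0*0.0 = -127.5 + 0.0 + 0.0 = -127.5


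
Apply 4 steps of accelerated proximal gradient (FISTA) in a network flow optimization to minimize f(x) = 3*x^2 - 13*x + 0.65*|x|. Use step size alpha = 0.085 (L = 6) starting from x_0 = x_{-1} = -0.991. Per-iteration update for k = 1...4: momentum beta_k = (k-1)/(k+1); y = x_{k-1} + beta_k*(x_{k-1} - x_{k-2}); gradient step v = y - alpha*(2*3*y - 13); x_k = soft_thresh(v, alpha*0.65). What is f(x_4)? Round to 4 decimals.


FISTA on f(x) = 3*x^2 - 13*x + 0.65*|x|
L = 6, alpha = 0.085
Iteration 1: beta = 0.0, y = -0.991 + 0.0*(-0.991 + 0.991) = -0.991
  grad(y) = -18.946, v = y - alpha*grad = 0.6194
  prox(v) = soft_thresh(0.6194, 0.0553) = 0.5642
Iteration 2: beta = 0.3333, y = 0.5642 + 0.3333*(0.5642 + 0.991) = 1.0825
  grad(y) = -6.5047, v = y - alpha*grad = 1.6354
  prox(v) = soft_thresh(1.6354, 0.0553) = 1.5802
Iteration 3: beta = 0.5, y = 1.5802 + 0.5*(1.5802 - 0.5642) = 2.0882
  grad(y) = -0.4707, v = y - alpha*grad = 2.1282
  prox(v) = soft_thresh(2.1282, 0.0553) = 2.073
Iteration 4: beta = 0.6, y = 2.073 + 0.6*(2.073 - 1.5802) = 2.3686
  grad(y) = 1.2119, v = y - alpha*grad = 2.2656
  prox(v) = soft_thresh(2.2656, 0.0553) = 2.2104
f(x_4) = 3*2.2104^2 - 13*2.2104 + 0.65*|2.2104| = -12.6408


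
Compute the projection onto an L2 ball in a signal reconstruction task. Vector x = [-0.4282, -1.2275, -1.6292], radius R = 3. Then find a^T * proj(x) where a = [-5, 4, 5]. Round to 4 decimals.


Step 1: Compute ||x|| (intermediates to 6 decimals).
||x|| = sqrt((-0.4282)^2 + (-1.2275)^2 + (-1.6292)^2) = 2.084323
Step 2: Project.
Since ||x|| <= R, proj = x (no scaling needed).
proj(x) = [-0.4282, -1.2275, -1.6292]
Step 3: Dot product.
a^T * proj(x) = -5*(-0.4282) + 4*(-1.2275) + 5*(-1.6292) = -10.915


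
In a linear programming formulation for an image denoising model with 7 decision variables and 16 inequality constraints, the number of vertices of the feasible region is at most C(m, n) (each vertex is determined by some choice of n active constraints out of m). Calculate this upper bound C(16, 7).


Each vertex corresponds to some choice of n active constraints out of m, so the number of vertices is at most C(m, n) = m! / (n!(m-n)!).
m = 16, n = 7
Numerator: 16 * 15 * 14 * 13 * 12 * 11 * 10
Denominator: 7! = 5040
C(16, 7) = 11440


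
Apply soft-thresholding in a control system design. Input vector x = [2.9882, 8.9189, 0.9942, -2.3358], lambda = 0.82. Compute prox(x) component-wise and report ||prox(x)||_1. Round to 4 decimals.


Soft-thresholding with lambda = 0.82:
prox(2.9882) = sign(2.9882)*max(|2.9882| - 0.82, 0) = 2.1682
prox(8.9189) = sign(8.9189)*max(|8.9189| - 0.82, 0) = 8.0989
prox(0.9942) = sign(0.9942)*max(|0.9942| - 0.82, 0) = 0.1742
prox(-2.3358) = sign(-2.3358)*max(|-2.3358| - 0.82, 0) = -1.5158
prox(x) = [2.1682, 8.0989, 0.1742, -1.5158]
||prox(x)||_1 = 2.1682 + 8.0989 + 0.1742 + 1.5158 = 11.9571


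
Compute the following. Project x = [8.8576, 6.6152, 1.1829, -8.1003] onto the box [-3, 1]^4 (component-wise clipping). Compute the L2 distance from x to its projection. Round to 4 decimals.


Project each component onto [-3, 1].
clip(8.8576) = 1.0, clip(6.6152) = 1.0, clip(1.1829) = 1.0, clip(-8.1003) = -3.0
Projection = [1.0, 1.0, 1.0, -3.0]
Squared diffs: [61.7419, 31.5305, 0.0335, 26.0131]
Distance = sqrt(119.319) = 10.9233


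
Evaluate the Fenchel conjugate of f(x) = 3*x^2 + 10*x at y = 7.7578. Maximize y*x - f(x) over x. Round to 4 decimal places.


f*(y) = sup_x {y*x - a*x^2 - b*x} = sup_x {(y-b)*x - a*x^2}
FOC: (y - b) - 2a*x = 0 => x* = (y - b)/(2a)
x* = (7.7578 - 10)/(2*3) = -0.3737
f*(7.7578) = (y-b)^2/(4a) = (7.7578 - 10)^2/(4*3)
= 5.0275/12 = 0.419


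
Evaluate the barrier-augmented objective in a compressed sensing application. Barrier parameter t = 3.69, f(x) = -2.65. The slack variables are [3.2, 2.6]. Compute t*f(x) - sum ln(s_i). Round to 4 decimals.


Step 1: Compute log-barrier.
ln values: [1.1632, 0.9555]
phi = -(1.1632 + 0.9555) = -2.1187
Step 2: Compute augmented objective.
t*f(x) = 3.69*-2.65 = -9.7785
Total = -9.7785 - 2.1187 = -11.8972


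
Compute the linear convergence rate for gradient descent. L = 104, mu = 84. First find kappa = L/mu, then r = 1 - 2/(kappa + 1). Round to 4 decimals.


Step 1: Compute the condition number.
kappa = L/mu = 104/84 = 1.2381
Step 2: Compute the convergence rate.
r = 1 - 2/(kappa + 1) = 1 - 2*mu/(L + mu) = (L - mu)/(L + mu) = 20/188 = 0.1064


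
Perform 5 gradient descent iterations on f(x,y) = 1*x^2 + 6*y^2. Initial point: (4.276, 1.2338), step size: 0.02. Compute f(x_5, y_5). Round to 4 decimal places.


Gradient descent on f(x,y) = 1*x^2 + 6*y^2.
Starting point: (4.276, 1.2338), alpha = 0.02
Step 1: grad_x = 2*1*4.276 = 8.552, grad_y = 2*6*1.2338 = 14.8056
  x_1 = 4.276 - 0.02*8.552 = 4.105
  y_1 = 1.2338 - 0.02*14.8056 = 0.9377
Step 2: grad_x = 2*1*4.105 = 8.2099, grad_y = 2*6*0.9377 = 11.2523
  x_2 = 4.105 - 0.02*8.2099 = 3.9408
  y_2 = 0.9377 - 0.02*11.2523 = 0.7126
Step 3: grad_x = 2*1*3.9408 = 7.8815, grad_y = 2*6*0.7126 = 8.5517
  x_3 = 3.9408 - 0.02*7.8815 = 3.7831
  y_3 = 0.7126 - 0.02*8.5517 = 0.5416
Step 4: grad_x = 2*1*3.7831 = 7.5663, grad_y = 2*6*0.5416 = 6.4993
  x_4 = 3.7831 - 0.02*7.5663 = 3.6318
  y_4 = 0.5416 - 0.02*6.4993 = 0.4116
Step 5: grad_x = 2*1*3.6318 = 7.2636, grad_y = 2*6*0.4116 = 4.9395
  x_5 = 3.6318 - 0.02*7.2636 = 3.4865
  y_5 = 0.4116 - 0.02*4.9395 = 0.3128
f(3.4865, 0.3128) = 1*3.4865^2 + 6*0.3128^2 = 12.7431


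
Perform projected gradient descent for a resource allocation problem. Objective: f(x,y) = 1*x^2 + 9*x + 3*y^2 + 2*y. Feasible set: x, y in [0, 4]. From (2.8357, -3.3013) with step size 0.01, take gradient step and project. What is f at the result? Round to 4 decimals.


Step 1: Compute gradient at (2.8357, -3.3013).
grad_x = 2*1*2.8357 + 9 = 14.6714
grad_y = 2*3*-3.3013 + 2 = -17.8078
Step 2: Gradient step.
x_raw = 2.8357 - 0.01*14.6714 = 2.689
y_raw = -3.3013 - 0.01*-17.8078 = -3.1232
Step 3: Project onto [0, 4].
x_proj = clip(2.689) = 2.689
y_proj = clip(-3.1232) = 0.0
Step 4: Evaluate f.
f(2.689, 0.0) = 31.4315


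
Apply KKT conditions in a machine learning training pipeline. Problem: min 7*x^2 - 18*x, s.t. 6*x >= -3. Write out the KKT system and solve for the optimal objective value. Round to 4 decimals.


Step 1: Try lambda = 0 (constraint inactive).
Stationarity: 2*7*x - 18 = 0
x* = 18/(2*7) = 9/7 = 1.2857 (rounded; the exact value 9/7 is used below)
Check constraint: 6*1.2857 = 7.7142 >= -3 -- satisfied.
Step 2: Compute optimal value.
f(x*) = 7*(9/7)^2 - 18*(9/7) = -11.5714


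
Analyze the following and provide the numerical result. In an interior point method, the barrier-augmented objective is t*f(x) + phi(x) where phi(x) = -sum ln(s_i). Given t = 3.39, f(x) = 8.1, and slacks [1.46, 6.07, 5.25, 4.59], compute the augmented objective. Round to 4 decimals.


Step 1: Compute log-barrier.
ln values: [0.3784, 1.8034, 1.6582, 1.5239]
phi = -(0.3784 + 1.8034 + 1.6582 + 1.5239) = -5.3639
Step 2: Compute augmented objective.
t*f(x) = 3.39*8.1 = 27.459
Total = 27.459 - 5.3639 = 22.0951


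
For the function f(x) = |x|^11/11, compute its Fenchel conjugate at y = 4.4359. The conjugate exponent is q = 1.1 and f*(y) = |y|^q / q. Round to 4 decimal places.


The conjugate exponent q satisfies 1/p + 1/q = 1.
p = 11, so q = 11/(11 - 1) = 1.1
|y|^q = 4.4359^1.1 = 5.1485
f*(4.4359) = 5.1485 / 1.1 = 4.6804


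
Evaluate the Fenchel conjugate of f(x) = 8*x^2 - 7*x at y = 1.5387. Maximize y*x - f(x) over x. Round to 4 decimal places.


f*(y) = sup_x {y*x - a*x^2 - b*x} = sup_x {(y-b)*x - a*x^2}
FOC: (y - b) - 2a*x = 0 => x* = (y - b)/(2a)
x* = (1.5387 + 7)/(2*8) = 0.5337
f*(1.5387) = (y-b)^2/(4a) = (1.5387 + 7)^2/(4*8)
= 72.9094/32 = 2.2784


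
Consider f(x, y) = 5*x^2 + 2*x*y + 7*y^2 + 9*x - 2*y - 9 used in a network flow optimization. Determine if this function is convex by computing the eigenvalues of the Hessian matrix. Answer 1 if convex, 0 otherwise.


The Hessian of f(x,y) = 5*x^2 + 2*x*y + 7*y^2 + 9*x - 2*y - 9 is:
H = [[10, 2], [2, 14]]
Trace = 10 + 14 = 24
Determinant = 10*14 - (2)^2 = 136
Discriminant = (24)^2 - 4*136 = 32.0
Eigenvalues: lambda_1 = 9.1716, lambda_2 = 14.8284
The function is convex.

1


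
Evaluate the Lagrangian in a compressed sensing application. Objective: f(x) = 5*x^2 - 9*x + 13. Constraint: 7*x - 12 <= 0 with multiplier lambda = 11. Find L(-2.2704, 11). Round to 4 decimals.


Step 1: Evaluate f(x).
f(-2.2704) = 5*(-2.2704)^2 - 9*(-2.2704) + 13 = 59.2072
Step 2: Evaluate g(x).
g(-2.2704) = 7*-2.2704 - 12 = -27.8928
Step 3: Compute Lagrangian.
L = 59.2072 + 11*-27.8928 = -247.6136


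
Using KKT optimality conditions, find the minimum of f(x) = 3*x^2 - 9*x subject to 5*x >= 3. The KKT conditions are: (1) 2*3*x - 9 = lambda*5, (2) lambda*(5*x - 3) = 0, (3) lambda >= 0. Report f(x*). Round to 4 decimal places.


Step 1: Try lambda = 0 (constraint inactive).
Stationarity: 2*3*x - 9 = 0
x* = 9/(2*3) = 1.5
Check constraint: 5*1.5 = 7.5 >= 3 -- satisfied.
Step 2: Compute optimal value.
f(x*) = 3*1.5^2 - 9*1.5 = -6.75


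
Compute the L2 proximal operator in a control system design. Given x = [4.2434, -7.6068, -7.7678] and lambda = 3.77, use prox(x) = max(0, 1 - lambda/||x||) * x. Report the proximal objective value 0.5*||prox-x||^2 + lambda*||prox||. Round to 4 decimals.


Step 1: Compute ||x||.
||x|| = 11.6708
Step 2: Compute scaling factor.
scale = max(0, 1 - 3.77/11.6708) = 0.677
Step 3: prox(x) = [2.8727, -5.1496, -5.2586]
||prox(x)|| = 7.9008
Step 4: Proximal objective.
0.5*||prox-x||^2 = 7.1065
lambda*||prox|| = 29.786
Total = 36.8926


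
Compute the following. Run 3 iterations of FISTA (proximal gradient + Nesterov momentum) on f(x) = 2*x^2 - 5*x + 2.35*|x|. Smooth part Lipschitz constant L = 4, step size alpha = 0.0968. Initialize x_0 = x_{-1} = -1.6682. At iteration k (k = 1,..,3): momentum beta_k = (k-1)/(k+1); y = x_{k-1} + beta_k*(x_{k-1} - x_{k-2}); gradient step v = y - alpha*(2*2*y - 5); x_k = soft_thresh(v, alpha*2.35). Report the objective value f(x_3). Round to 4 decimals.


FISTA on f(x) = 2*x^2 - 5*x + 2.35*|x|
L = 4, alpha = 0.0968
Iteration 1: beta = 0.0, y = -1.6682 + 0.0*(-1.6682 + 1.6682) = -1.6682
  grad(y) = -11.6728, v = y - alpha*grad = -0.5383
  prox(v) = soft_thresh(-0.5383, 0.2275) = -0.3108
Iteration 2: beta = 0.3333, y = -0.3108 + 0.3333*(-0.3108 + 1.6682) = 0.1417
  grad(y) = -4.4333, v = y - alpha*grad = 0.5708
  prox(v) = soft_thresh(0.5708, 0.2275) = 0.3433
Iteration 3: beta = 0.5, y = 0.3433 + 0.5*(0.3433 + 0.3108) = 0.6704
  grad(y) = -2.3184, v = y - alpha*grad = 0.8948
  prox(v) = soft_thresh(0.8948, 0.2275) = 0.6673
f(x_3) = 2*0.6673^2 - 5*0.6673 + 2.35*|0.6673| = -0.8778


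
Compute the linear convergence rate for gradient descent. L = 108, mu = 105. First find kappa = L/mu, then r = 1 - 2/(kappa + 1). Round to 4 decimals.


Step 1: Compute the condition number.
kappa = L/mu = 108/105 = 1.0286
Step 2: Compute the convergence rate.
r = 1 - 2/(kappa + 1) = 1 - 2*mu/(L + mu) = (L - mu)/(L + mu) = 3/213 = 0.0141


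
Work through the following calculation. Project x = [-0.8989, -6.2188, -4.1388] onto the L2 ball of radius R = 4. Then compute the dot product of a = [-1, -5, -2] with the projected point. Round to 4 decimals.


Step 1: Compute ||x|| (intermediates to 6 decimals).
||x|| = sqrt((-0.8989)^2 + (-6.2188)^2 + (-4.1388)^2) = 7.524039
Step 2: Project.
Since ||x|| > R, scale = R/||x|| = 4/7.524039 = 0.531629, proj(x) = scale * x
proj(x) = [-0.477881, -3.306094, -2.200306]
Step 3: Dot product.
a^T * proj(x) = -1*(-0.477881) - 5*(-3.306094) - 2*(-2.200306) = 21.409


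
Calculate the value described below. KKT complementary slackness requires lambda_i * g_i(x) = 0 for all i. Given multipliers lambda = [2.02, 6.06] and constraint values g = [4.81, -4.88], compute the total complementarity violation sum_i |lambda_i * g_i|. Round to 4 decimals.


KKT complementary slackness check:
lambda_1 * g_1 = 2.02 * 4.81 = 9.7162
lambda_2 * g_2 = 6.06 * -4.88 = -29.5728
Total violation = 9.7162 + 29.5728 = 39.289


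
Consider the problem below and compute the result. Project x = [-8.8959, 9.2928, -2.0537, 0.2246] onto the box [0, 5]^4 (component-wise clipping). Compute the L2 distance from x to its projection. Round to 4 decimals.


Project each component onto [0, 5].
clip(-8.8959) = 0.0, clip(9.2928) = 5.0, clip(-2.0537) = 0.0, clip(0.2246) = 0.2246
Projection = [0.0, 5.0, 0.0, 0.2246]
Squared diffs: [79.137, 18.4281, 4.2177, 0.0]
Distance = sqrt(101.7828) = 10.0887


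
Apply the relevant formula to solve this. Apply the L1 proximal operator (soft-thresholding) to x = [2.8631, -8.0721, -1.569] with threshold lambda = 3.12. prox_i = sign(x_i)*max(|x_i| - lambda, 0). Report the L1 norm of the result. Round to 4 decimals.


Soft-thresholding with lambda = 3.12:
prox(2.8631) = sign(2.8631)*max(|2.8631| - 3.12, 0) = 0.0
prox(-8.0721) = sign(-8.0721)*max(|-8.0721| - 3.12, 0) = -4.9521
prox(-1.569) = sign(-1.569)*max(|-1.569| - 3.12, 0) = 0.0
prox(x) = [0.0, -4.9521, 0.0]
||prox(x)||_1 = 0.0 + 4.9521 + 0.0 = 4.9521


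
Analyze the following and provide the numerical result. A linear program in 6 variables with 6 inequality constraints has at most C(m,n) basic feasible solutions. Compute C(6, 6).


Each vertex corresponds to some choice of n active constraints out of m, so the number of vertices is at most C(m, n) = m! / (n!(m-n)!).
m = 6, n = 6
Numerator: 6 * 5 * 4 * 3 * 2 * 1
Denominator: 6! = 720
C(6, 6) = 1


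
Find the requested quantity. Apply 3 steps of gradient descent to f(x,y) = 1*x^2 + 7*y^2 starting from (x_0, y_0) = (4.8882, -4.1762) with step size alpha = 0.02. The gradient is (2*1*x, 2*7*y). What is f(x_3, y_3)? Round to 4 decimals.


Gradient descent on f(x,y) = 1*x^2 + 7*y^2.
Starting point: (4.8882, -4.1762), alpha = 0.02
Step 1: grad_x = 2*1*4.8882 = 9.7764, grad_y = 2*7*-4.1762 = -58.4668
  x_1 = 4.8882 - 0.02*9.7764 = 4.6927
  y_1 = -4.1762 - 0.02*-58.4668 = -3.0069
Step 2: grad_x = 2*1*4.6927 = 9.3853, grad_y = 2*7*-3.0069 = -42.0961
  x_2 = 4.6927 - 0.02*9.3853 = 4.505
  y_2 = -3.0069 - 0.02*-42.0961 = -2.1649
Step 3: grad_x = 2*1*4.505 = 9.0099, grad_y = 2*7*-2.1649 = -30.3092
  x_3 = 4.505 - 0.02*9.0099 = 4.3248
  y_3 = -2.1649 - 0.02*-30.3092 = -1.5588
f(4.3248, -1.5588) = 1*4.3248^2 + 7*(-1.5588)^2 = 35.7117


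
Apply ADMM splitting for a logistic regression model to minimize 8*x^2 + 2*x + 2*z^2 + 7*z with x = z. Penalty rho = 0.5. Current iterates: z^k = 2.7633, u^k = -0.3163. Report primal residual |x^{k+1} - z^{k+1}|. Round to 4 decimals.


ADMM iteration with rho = 0.5, z^k = 2.7633, u^k = -0.3163
Step 1: x-update.
Minimize 8*x^2 + 2*x + (0.5/2)*(x - 2.7633 - 0.3163)^2
FOC: (2*8 + 0.5)*x = -2 + 0.5*(2.7633 + 0.3163)
x^{k+1} = -0.0279
Step 2: z-update.
Minimize 2*z^2 + 7*z + (0.5/2)*(-0.0279 - z - 0.3163)^2
FOC: (2*2 + 0.5)*z = -7 + 0.5*(-0.0279 - 0.3163)
z^{k+1} = -1.5938
Step 3: u-update.
u^{k+1} = -0.3163 - 0.0279 + 1.5938 = 1.2496
Step 4: Primal residual = |-0.0279 + 1.5938| = 1.5659


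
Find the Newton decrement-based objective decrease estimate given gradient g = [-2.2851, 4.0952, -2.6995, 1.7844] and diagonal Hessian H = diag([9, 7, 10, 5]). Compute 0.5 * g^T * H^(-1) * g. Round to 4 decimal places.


Step 1: H is diagonal, so H^(-1) * g = [-0.2539, 0.585, -0.27, 0.3569].
Step 2: g^T H^(-1) g = sum_i g_i^2 / H_ii
  = (-2.2851)^2/9 + (4.0952)^2/7 + (-2.6995)^2/10 + (1.7844)^2/5
  = 0.5802 + 2.3958 + 0.7287 + 0.6368 = 4.3415
Step 3: Objective decrease = 0.5 * g^T H^(-1) g = 2.1708


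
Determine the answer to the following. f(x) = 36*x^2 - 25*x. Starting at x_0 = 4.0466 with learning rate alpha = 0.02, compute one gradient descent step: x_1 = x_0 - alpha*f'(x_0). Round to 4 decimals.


We compute the gradient at x_0 and apply the update.
f'(x) = 72*x - 25
f'(4.0466) = 72*4.0466 - 25 = 266.3552
x_1 = 4.0466 - 0.02*266.3552 = -1.2805


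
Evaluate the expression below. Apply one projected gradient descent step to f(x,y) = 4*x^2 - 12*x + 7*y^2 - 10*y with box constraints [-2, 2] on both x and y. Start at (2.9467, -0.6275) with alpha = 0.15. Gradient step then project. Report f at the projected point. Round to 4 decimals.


Step 1: Compute gradient at (2.9467, -0.6275).
grad_x = 2*4*2.9467 - 12 = 11.5736
grad_y = 2*7*-0.6275 - 10 = -18.785
Step 2: Gradient step.
x_raw = 2.9467 - 0.15*11.5736 = 1.2107
y_raw = -0.6275 - 0.15*-18.785 = 2.1903
Step 3: Project onto [-2, 2].
x_proj = clip(1.2107) = 1.2107
y_proj = clip(2.1903) = 2.0
Step 4: Evaluate f.
f(1.2107, 2.0) = -0.6651


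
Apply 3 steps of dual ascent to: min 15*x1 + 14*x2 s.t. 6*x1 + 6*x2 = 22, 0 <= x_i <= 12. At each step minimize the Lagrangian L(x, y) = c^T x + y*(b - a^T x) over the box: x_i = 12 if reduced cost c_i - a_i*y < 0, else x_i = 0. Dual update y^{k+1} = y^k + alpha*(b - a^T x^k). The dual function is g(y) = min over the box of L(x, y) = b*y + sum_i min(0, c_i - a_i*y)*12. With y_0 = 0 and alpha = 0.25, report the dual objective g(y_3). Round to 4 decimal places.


Dual ascent for LP: min 15*x1 + 14*x2, 6*x1 + 6*x2 = 22, 0 <= x_i <= 12
Step 1: y^k = 0.0, reduced costs: (15.0, 14.0)
  x^k = (0.0, 0.0), subgradient = b - a^T x = 22.0
  y^{k+1} = 0.0 + 0.25*22.0 = 5.5
Step 2: y^k = 5.5, reduced costs: (-18.0, -19.0)
  x^k = (12.0, 12.0), subgradient = b - a^T x = -122.0
  y^{k+1} = 5.5 + 0.25*-122.0 = -25.0
Step 3: y^k = -25.0, reduced costs: (165.0, 164.0)
  x^k = (0.0, 0.0), subgradient = b - a^T x = 22.0
  y^{k+1} = -25.0 + 0.25*22.0 = -19.5
Dual objective at y_3 = -19.5: reduced costs (132.0, 131.0), box minimizer x = (0.0, 0.0)
g(y_3) = b*y + (c1 - a1*y)*x1 + (c2 - a2*y)*x2 = 22*(-19.5) + 132.0*0.0 + 131.0*0.0 = -429.0 + 0.0 + 0.0 = -429.0


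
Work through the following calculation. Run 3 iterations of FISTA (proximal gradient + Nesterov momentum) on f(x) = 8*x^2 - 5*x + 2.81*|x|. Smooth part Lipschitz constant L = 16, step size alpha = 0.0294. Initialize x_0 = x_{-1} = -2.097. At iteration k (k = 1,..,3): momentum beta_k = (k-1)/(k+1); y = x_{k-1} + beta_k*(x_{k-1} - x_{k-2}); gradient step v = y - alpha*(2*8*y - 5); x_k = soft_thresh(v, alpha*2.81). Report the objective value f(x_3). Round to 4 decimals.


FISTA on f(x) = 8*x^2 - 5*x + 2.81*|x|
L = 16, alpha = 0.0294
Iteration 1: beta = 0.0, y = -2.097 + 0.0*(-2.097 + 2.097) = -2.097
  grad(y) = -38.552, v = y - alpha*grad = -0.9636
  prox(v) = soft_thresh(-0.9636, 0.0826) = -0.881
Iteration 2: beta = 0.3333, y = -0.881 + 0.3333*(-0.881 + 2.097) = -0.4756
  grad(y) = -12.6098, v = y - alpha*grad = -0.1049
  prox(v) = soft_thresh(-0.1049, 0.0826) = -0.0223
Iteration 3: beta = 0.5, y = -0.0223 + 0.5*(-0.0223 + 0.881) = 0.4071
  grad(y) = 1.5132, v = y - alpha*grad = 0.3626
  prox(v) = soft_thresh(0.3626, 0.0826) = 0.28
f(x_3) = 8*0.28^2 - 5*0.28 + 2.81*|0.28| = 0.0139


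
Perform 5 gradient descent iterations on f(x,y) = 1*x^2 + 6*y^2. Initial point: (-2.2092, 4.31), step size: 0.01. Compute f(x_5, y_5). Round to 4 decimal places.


Gradient descent on f(x,y) = 1*x^2 + 6*y^2.
Starting point: (-2.2092, 4.31), alpha = 0.01
Step 1: grad_x = 2*1*-2.2092 = -4.4184, grad_y = 2*6*4.31 = 51.72
  x_1 = -2.2092 - 0.01*-4.4184 = -2.165
  y_1 = 4.31 - 0.01*51.72 = 3.7928
Step 2: grad_x = 2*1*-2.165 = -4.33, grad_y = 2*6*3.7928 = 45.5136
  x_2 = -2.165 - 0.01*-4.33 = -2.1217
  y_2 = 3.7928 - 0.01*45.5136 = 3.3377
Step 3: grad_x = 2*1*-2.1217 = -4.2434, grad_y = 2*6*3.3377 = 40.052
  x_3 = -2.1217 - 0.01*-4.2434 = -2.0793
  y_3 = 3.3377 - 0.01*40.052 = 2.9371
Step 4: grad_x = 2*1*-2.0793 = -4.1586, grad_y = 2*6*2.9371 = 35.2457
  x_4 = -2.0793 - 0.01*-4.1586 = -2.0377
  y_4 = 2.9371 - 0.01*35.2457 = 2.5847
Step 5: grad_x = 2*1*-2.0377 = -4.0754, grad_y = 2*6*2.5847 = 31.0162
  x_5 = -2.0377 - 0.01*-4.0754 = -1.9969
  y_5 = 2.5847 - 0.01*31.0162 = 2.2745
f(-1.9969, 2.2745) = 1*(-1.9969)^2 + 6*2.2745^2 = 35.0285


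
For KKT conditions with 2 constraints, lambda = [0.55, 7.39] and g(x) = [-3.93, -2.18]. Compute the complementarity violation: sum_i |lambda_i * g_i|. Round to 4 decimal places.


KKT complementary slackness check:
lambda_1 * g_1 = 0.55 * -3.93 = -2.1615
lambda_2 * g_2 = 7.39 * -2.18 = -16.1102
Total violation = 2.1615 + 16.1102 = 18.2717


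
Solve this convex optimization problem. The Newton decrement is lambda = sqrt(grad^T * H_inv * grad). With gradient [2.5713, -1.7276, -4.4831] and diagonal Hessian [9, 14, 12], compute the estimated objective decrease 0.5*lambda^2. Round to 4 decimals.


Step 1: H is diagonal, so H^(-1) * g = [0.2857, -0.1234, -0.3736].
Step 2: g^T H^(-1) g = sum_i g_i^2 / H_ii
  = (2.5713)^2/9 + (-1.7276)^2/14 + (-4.4831)^2/12
  = 0.7346 + 0.2132 + 1.6748 = 2.6227
Step 3: Objective decrease = 0.5 * g^T H^(-1) g = 1.3113


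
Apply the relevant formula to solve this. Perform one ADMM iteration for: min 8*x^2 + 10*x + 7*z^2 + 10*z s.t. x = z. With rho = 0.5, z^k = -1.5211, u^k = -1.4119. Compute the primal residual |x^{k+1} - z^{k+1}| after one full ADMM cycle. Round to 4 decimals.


ADMM iteration with rho = 0.5, z^k = -1.5211, u^k = -1.4119
Step 1: x-update.
Minimize 8*x^2 + 10*x + (0.5/2)*(x + 1.5211 - 1.4119)^2
FOC: (2*8 + 0.5)*x = -10 + 0.5*(-1.5211 + 1.4119)
x^{k+1} = -0.6094
Step 2: z-update.
Minimize 7*z^2 + 10*z + (0.5/2)*(-0.6094 - z - 1.4119)^2
FOC: (2*7 + 0.5)*z = -10 + 0.5*(-0.6094 - 1.4119)
z^{k+1} = -0.7594
Step 3: u-update.
u^{k+1} = -1.4119 - 0.6094 + 0.7594 = -1.2619
Step 4: Primal residual = |-0.6094 + 0.7594| = 0.15


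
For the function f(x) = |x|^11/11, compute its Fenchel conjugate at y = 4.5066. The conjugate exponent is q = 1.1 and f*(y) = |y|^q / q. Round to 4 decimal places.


The conjugate exponent q satisfies 1/p + 1/q = 1.
p = 11, so q = 11/(11 - 1) = 1.1
|y|^q = 4.5066^1.1 = 5.2388
f*(4.5066) = 5.2388 / 1.1 = 4.7626


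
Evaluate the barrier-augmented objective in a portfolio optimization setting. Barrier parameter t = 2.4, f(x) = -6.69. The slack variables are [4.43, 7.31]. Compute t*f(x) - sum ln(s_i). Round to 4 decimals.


Step 1: Compute log-barrier.
ln values: [1.4884, 1.9892]
phi = -(1.4884 + 1.9892) = -3.4776
Step 2: Compute augmented objective.
t*f(x) = 2.4*-6.69 = -16.056
Total = -16.056 - 3.4776 = -19.5336


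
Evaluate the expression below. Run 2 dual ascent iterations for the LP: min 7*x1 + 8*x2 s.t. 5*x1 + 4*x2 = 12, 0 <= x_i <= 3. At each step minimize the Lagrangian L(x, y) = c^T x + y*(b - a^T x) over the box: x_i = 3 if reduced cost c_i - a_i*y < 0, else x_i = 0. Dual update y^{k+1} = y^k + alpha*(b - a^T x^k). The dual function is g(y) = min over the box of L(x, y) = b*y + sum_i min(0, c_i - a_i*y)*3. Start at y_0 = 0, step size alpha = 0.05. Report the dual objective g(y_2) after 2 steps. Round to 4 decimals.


Dual ascent for LP: min 7*x1 + 8*x2, 5*x1 + 4*x2 = 12, 0 <= x_i <= 3
Step 1: y^k = 0.0, reduced costs: (7.0, 8.0)
  x^k = (0.0, 0.0), subgradient = b - a^T x = 12.0
  y^{k+1} = 0.0 + 0.05*12.0 = 0.6
Step 2: y^k = 0.6, reduced costs: (4.0, 5.6)
  x^k = (0.0, 0.0), subgradient = b - a^T x = 12.0
  y^{k+1} = 0.6 + 0.05*12.0 = 1.2
Dual objective at y_2 = 1.2: reduced costs (1.0, 3.2), box minimizer x = (0.0, 0.0)
g(y_2) = b*y + (c1 - a1*y)*x1 + (c2 - a2*y)*x2 = 12*1.2 + 1.0*0.0 + 3.2*0.0 = 14.4 + 0.0 + 0.0 = 14.4


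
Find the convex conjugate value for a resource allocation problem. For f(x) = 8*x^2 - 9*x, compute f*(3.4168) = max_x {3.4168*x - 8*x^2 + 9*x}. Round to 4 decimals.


f*(y) = sup_x {y*x - a*x^2 - b*x} = sup_x {(y-b)*x - a*x^2}
FOC: (y - b) - 2a*x = 0 => x* = (y - b)/(2a)
x* = (3.4168 + 9)/(2*8) = 0.7761
f*(3.4168) = (y-b)^2/(4a) = (3.4168 + 9)^2/(4*8)
= 154.1769/32 = 4.818


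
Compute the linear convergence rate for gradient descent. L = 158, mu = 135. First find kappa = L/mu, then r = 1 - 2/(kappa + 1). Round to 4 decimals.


Step 1: Compute the condition number.
kappa = L/mu = 158/135 = 1.1704
Step 2: Compute the convergence rate.
r = 1 - 2/(kappa + 1) = 1 - 2*mu/(L + mu) = (L - mu)/(L + mu) = 23/293 = 0.0785


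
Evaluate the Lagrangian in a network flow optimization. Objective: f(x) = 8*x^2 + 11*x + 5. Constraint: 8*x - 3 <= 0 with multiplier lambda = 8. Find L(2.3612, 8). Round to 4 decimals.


Step 1: Evaluate f(x).
f(2.3612) = 8*2.3612^2 + 11*2.3612 + 5 = 75.5753
Step 2: Evaluate g(x).
g(2.3612) = 8*2.3612 - 3 = 15.8896
Step 3: Compute Lagrangian.
L = 75.5753 + 8*15.8896 = 202.6921
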